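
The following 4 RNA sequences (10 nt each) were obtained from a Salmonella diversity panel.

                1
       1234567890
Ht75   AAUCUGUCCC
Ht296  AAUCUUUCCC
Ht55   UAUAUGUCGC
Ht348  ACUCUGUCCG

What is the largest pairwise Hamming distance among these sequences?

Pairwise Hamming distances:
  Ht75 vs Ht296: 1
  Ht75 vs Ht55: 3
  Ht75 vs Ht348: 2
  Ht296 vs Ht55: 4
  Ht296 vs Ht348: 3
  Ht55 vs Ht348: 5
The largest is 5, between Ht55 and Ht348.

5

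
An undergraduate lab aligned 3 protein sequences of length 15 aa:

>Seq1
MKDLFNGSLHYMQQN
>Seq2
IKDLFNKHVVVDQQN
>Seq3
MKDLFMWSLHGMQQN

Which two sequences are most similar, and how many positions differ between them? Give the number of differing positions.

Pairwise Hamming distances:
  Seq1 vs Seq2: 7
  Seq1 vs Seq3: 3
  Seq2 vs Seq3: 8
The smallest is 3, between Seq1 and Seq3.

3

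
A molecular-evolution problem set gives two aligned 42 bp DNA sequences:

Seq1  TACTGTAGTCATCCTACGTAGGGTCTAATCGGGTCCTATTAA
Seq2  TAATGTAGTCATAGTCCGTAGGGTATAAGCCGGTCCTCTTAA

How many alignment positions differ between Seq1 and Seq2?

8

Mismatches occur at site 3 (C↔A), site 13 (C↔A), site 14 (C↔G), site 16 (A↔C), site 25 (C↔A), site 29 (T↔G), site 31 (G↔C), site 38 (A↔C).
That gives 8 mismatches out of 42 aligned sites, so the Hamming distance is 8.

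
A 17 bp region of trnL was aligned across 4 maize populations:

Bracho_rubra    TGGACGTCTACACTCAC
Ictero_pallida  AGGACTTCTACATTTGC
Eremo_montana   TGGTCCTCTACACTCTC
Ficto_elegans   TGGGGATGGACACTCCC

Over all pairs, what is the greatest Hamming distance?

Pairwise Hamming distances:
  Bracho_rubra vs Ictero_pallida: 5
  Bracho_rubra vs Eremo_montana: 3
  Bracho_rubra vs Ficto_elegans: 6
  Ictero_pallida vs Eremo_montana: 6
  Ictero_pallida vs Ficto_elegans: 9
  Eremo_montana vs Ficto_elegans: 6
The largest is 9, between Ictero_pallida and Ficto_elegans.

9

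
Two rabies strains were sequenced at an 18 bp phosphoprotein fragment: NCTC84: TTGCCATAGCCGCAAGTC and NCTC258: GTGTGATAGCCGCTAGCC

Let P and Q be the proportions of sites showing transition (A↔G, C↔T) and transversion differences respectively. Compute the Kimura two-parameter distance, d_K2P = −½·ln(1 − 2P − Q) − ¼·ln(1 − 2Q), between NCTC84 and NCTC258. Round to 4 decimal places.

The sequences differ at positions 1 (T/G, transversion), 4 (C/T, transition), 5 (C/G, transversion), 14 (A/T, transversion), 17 (T/C, transition).
Of the 5 differences, 2 transitions and 3 transversions over 18 sites: P = 2/18 = 0.111111, Q = 3/18 = 0.166667.
d = −0.5·ln(0.611111) − 0.25·ln(0.666666) = −0.5·(-0.492477) − 0.25·(-0.405466) = 0.3476.

0.3476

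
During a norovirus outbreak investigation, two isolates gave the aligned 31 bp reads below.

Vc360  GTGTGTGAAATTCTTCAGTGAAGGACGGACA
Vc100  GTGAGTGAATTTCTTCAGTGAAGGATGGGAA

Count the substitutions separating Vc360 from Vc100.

5

The sequences differ at positions 4 (T/A), 10 (A/T), 26 (C/T), 29 (A/G), 30 (C/A).
That gives 5 mismatches out of 31 aligned sites, so the Hamming distance is 5.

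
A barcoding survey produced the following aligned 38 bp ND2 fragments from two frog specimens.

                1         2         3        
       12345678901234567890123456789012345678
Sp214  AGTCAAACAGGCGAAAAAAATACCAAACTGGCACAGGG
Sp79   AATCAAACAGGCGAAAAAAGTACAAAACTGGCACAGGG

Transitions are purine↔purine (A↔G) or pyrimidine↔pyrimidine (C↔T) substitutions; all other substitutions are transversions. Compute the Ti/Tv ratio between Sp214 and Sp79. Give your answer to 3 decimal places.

2.000

The sequences differ at positions 2 (G/A, transition), 20 (A/G, transition), 24 (C/A, transversion).
Of the 3 differences, 2 transitions and 1 transversion, so Ti/Tv = 2/1 = 2.000.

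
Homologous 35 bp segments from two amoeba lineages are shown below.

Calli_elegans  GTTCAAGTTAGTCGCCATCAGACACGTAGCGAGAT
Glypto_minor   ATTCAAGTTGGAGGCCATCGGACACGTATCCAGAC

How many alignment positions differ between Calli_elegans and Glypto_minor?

8

The sequences differ at positions 1 (G/A), 10 (A/G), 12 (T/A), 13 (C/G), 20 (A/G), 29 (G/T), 31 (G/C), 35 (T/C).
That gives 8 mismatches out of 35 aligned sites, so the Hamming distance is 8.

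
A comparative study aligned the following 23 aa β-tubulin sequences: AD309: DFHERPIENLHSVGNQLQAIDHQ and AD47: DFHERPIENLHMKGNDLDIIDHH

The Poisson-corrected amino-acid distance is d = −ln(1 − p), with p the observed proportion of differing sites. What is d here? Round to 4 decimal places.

0.3023

The sequences differ at positions 12 (S/M), 13 (V/K), 16 (Q/D), 18 (Q/D), 19 (A/I), 23 (Q/H).
p = 6/23 = 0.260870.
d = −ln(1 − 0.260870) = −ln(0.739130) = 0.3023.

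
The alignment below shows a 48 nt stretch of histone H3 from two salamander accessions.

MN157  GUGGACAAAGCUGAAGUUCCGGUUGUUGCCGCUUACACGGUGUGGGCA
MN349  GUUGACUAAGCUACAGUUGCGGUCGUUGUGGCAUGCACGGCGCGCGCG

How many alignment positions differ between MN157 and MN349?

14

The sequences differ at positions 3 (G/U), 7 (A/U), 13 (G/A), 14 (A/C), 19 (C/G), 24 (U/C), 29 (C/U), 30 (C/G), 33 (U/A), 35 (A/G), 41 (U/C), 43 (U/C), 45 (G/C), 48 (A/G).
That gives 14 mismatches out of 48 aligned sites, so the Hamming distance is 14.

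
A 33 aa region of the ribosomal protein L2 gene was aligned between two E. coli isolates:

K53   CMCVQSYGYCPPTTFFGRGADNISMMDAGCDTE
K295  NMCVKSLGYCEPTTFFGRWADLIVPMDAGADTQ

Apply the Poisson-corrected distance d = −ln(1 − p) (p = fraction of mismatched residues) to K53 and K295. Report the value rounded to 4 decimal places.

Mismatches occur at site 1 (C→N), site 5 (Q→K), site 7 (Y→L), site 11 (P→E), site 19 (G→W), site 22 (N→L), site 24 (S→V), site 25 (M→P), site 30 (C→A), site 33 (E→Q).
p = 10/33 = 0.303030.
d = −ln(1 − 0.303030) = −ln(0.696970) = 0.3610.

0.3610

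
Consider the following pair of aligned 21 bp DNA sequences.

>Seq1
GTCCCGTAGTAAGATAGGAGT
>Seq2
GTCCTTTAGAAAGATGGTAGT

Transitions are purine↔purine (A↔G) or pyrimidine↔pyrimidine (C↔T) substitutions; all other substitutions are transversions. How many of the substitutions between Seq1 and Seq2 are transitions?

2

The sequences differ at positions 5 (C/T, transition), 6 (G/T, transversion), 10 (T/A, transversion), 16 (A/G, transition), 18 (G/T, transversion).
Of the 5 differences, 2 transitions and 3 transversions, so the answer is 2.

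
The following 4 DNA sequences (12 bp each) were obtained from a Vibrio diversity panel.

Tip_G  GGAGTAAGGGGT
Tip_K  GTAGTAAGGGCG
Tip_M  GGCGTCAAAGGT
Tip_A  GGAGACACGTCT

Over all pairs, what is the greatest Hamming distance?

7

Pairwise Hamming distances:
  Tip_G vs Tip_K: 3
  Tip_G vs Tip_M: 4
  Tip_G vs Tip_A: 5
  Tip_K vs Tip_M: 7
  Tip_K vs Tip_A: 6
  Tip_M vs Tip_A: 6
The largest is 7, between Tip_K and Tip_M.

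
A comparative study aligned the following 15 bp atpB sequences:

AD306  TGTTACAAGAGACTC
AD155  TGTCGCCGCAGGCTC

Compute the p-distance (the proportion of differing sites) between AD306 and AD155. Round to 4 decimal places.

0.4000

Differing sites — 4:T/C; 5:A/G; 7:A/C; 8:A/G; 9:G/C; 12:A/G.
There are 6 differences over 15 sites, so p = 6/15 = 0.4000.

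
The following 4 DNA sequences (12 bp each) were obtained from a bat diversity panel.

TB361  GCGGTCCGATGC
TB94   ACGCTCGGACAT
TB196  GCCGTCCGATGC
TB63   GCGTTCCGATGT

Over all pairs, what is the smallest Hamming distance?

1

Pairwise Hamming distances:
  TB361 vs TB94: 6
  TB361 vs TB196: 1
  TB361 vs TB63: 2
  TB94 vs TB196: 7
  TB94 vs TB63: 5
  TB196 vs TB63: 3
The smallest is 1, between TB361 and TB196.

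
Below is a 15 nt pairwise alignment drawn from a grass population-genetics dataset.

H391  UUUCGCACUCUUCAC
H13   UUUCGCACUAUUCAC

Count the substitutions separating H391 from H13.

The sequences differ at position 10 (C/A).
That gives 1 mismatch out of 15 aligned sites, so the Hamming distance is 1.

1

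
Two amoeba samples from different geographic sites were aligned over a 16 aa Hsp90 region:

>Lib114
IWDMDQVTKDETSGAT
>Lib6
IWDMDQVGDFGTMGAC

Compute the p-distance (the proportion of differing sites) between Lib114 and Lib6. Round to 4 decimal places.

0.3750

Mismatches occur at site 8 (T/G), site 9 (K/D), site 10 (D/F), site 11 (E/G), site 13 (S/M), site 16 (T/C).
There are 6 differences over 16 sites, so p = 6/16 = 0.3750.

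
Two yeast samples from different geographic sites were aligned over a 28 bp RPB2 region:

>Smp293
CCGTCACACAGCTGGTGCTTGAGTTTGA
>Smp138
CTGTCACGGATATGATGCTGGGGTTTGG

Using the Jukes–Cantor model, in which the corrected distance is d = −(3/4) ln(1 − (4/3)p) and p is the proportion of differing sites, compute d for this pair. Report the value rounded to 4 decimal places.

0.4197

The sequences differ at positions 2 (C/T), 8 (A/G), 9 (C/G), 11 (G/T), 12 (C/A), 15 (G/A), 20 (T/G), 22 (A/G), 28 (A/G).
p = 9/28 = 0.321429.
d = −0.75 · ln(1 − (4/3)·0.321429) = −0.75 · ln(0.571428) = −0.75 · (-0.559617) = 0.4197.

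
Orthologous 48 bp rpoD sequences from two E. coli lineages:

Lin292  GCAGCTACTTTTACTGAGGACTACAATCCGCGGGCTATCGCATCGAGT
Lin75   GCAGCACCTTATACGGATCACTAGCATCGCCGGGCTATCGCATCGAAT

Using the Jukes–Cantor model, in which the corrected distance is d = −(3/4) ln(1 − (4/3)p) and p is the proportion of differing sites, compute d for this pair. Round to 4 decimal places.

0.2735

Mismatches occur at site 6 (T/A), site 7 (A/C), site 11 (T/A), site 15 (T/G), site 18 (G/T), site 19 (G/C), site 24 (C/G), site 25 (A/C), site 29 (C/G), site 30 (G/C), site 47 (G/A).
p = 11/48 = 0.229167.
d = −0.75 · ln(1 − (4/3)·0.229167) = −0.75 · ln(0.694444) = −0.75 · (-0.364644) = 0.2735.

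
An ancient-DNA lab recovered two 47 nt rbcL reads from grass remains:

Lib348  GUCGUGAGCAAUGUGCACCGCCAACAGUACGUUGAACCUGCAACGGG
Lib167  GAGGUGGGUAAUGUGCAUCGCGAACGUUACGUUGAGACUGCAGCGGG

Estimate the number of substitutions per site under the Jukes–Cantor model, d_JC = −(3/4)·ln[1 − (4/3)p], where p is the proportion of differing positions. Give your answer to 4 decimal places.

Mismatches occur at site 2 (U→A), site 3 (C→G), site 7 (A→G), site 9 (C→U), site 18 (C→U), site 22 (C→G), site 26 (A→G), site 27 (G→U), site 36 (A→G), site 37 (C→A), site 43 (A→G).
p = 11/47 = 0.234043.
d = −0.75 · ln(1 − (4/3)·0.234043) = −0.75 · ln(0.687943) = −0.75 · (-0.374049) = 0.2805.

0.2805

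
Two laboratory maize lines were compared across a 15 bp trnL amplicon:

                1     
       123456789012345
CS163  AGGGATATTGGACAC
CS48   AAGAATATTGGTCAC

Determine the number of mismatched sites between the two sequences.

The sequences differ at positions 2 (G/A), 4 (G/A), 12 (A/T).
That gives 3 mismatches out of 15 aligned sites, so the Hamming distance is 3.

3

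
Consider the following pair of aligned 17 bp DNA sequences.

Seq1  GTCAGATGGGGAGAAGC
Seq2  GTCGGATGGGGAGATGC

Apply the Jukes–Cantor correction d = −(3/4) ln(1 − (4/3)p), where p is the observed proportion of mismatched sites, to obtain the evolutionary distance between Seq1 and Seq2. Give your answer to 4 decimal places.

Differing sites — 4:A/G; 15:A/T.
p = 2/17 = 0.117647.
d = −0.75 · ln(1 − (4/3)·0.117647) = −0.75 · ln(0.843137) = −0.75 · (-0.170626) = 0.1280.

0.1280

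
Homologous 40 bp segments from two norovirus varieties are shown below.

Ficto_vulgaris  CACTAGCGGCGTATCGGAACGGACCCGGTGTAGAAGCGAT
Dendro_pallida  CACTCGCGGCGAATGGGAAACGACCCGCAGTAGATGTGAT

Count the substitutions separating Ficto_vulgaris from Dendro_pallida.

9

Differing sites — 5:A/C; 12:T/A; 15:C/G; 20:C/A; 21:G/C; 28:G/C; 29:T/A; 35:A/T; 37:C/T.
That gives 9 mismatches out of 40 aligned sites, so the Hamming distance is 9.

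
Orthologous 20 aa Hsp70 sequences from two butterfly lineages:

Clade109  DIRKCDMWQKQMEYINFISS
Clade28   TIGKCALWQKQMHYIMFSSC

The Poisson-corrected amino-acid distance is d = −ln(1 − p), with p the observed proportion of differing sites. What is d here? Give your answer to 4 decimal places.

0.5108

Differing sites — 1:D/T; 3:R/G; 6:D/A; 7:M/L; 13:E/H; 16:N/M; 18:I/S; 20:S/C.
p = 8/20 = 0.400000.
d = −ln(1 − 0.400000) = −ln(0.600000) = 0.5108.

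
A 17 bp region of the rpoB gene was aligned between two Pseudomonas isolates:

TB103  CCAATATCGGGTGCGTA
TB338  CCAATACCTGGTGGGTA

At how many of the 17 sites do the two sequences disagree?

The sequences differ at positions 7 (T/C), 9 (G/T), 14 (C/G).
That gives 3 mismatches out of 17 aligned sites, so the Hamming distance is 3.

3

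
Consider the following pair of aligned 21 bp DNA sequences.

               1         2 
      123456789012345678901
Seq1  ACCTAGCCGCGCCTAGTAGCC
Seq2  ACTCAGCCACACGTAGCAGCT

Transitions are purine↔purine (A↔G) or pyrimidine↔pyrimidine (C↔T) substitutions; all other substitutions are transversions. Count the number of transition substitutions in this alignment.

6

Mismatches occur at site 3 (C↔T, transition), site 4 (T↔C, transition), site 9 (G↔A, transition), site 11 (G↔A, transition), site 13 (C↔G, transversion), site 17 (T↔C, transition), site 21 (C↔T, transition).
Of the 7 differences, 6 transitions and 1 transversion, so the answer is 6.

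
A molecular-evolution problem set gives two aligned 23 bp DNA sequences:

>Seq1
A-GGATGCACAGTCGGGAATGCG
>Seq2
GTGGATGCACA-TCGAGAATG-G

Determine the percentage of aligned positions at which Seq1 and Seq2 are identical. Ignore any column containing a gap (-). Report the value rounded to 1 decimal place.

Excluding the 3 gap columns leaves 20 comparable sites.
Mismatches occur at site 1 (A/G), site 16 (G/A).
18 of the 20 comparable sites match, so the percent identity is 18/20 × 100 = 90.0%.

90.0%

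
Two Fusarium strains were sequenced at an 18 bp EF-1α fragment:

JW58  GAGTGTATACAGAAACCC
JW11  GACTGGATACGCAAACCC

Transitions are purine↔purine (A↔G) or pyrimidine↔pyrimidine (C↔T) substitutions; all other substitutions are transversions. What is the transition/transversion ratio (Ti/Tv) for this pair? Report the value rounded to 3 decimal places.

Mismatches occur at site 3 (G→C, transversion), site 6 (T→G, transversion), site 11 (A→G, transition), site 12 (G→C, transversion).
Of the 4 differences, 1 transition and 3 transversions, so Ti/Tv = 1/3 = 0.333.

0.333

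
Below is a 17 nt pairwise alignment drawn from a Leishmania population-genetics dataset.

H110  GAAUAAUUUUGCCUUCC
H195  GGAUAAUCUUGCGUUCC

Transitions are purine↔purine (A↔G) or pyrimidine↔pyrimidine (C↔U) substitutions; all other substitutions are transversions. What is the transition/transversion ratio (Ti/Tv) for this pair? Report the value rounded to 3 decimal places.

Mismatches occur at site 2 (A↔G, transition), site 8 (U↔C, transition), site 13 (C↔G, transversion).
Of the 3 differences, 2 transitions and 1 transversion, so Ti/Tv = 2/1 = 2.000.

2.000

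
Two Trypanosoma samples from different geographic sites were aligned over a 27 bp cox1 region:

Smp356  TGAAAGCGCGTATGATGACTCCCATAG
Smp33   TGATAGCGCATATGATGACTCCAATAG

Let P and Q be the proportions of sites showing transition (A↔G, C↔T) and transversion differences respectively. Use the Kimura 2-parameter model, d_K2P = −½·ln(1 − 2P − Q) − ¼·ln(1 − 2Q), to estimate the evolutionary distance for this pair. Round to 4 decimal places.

Differing sites — 4:A/T (Tv); 10:G/A (Ti); 23:C/A (Tv).
Of the 3 differences, 1 transition and 2 transversions over 27 sites: P = 1/27 = 0.037037, Q = 2/27 = 0.074074.
d = −0.5·ln(0.851852) − 0.25·ln(0.851852) = −0.5·(-0.160342) − 0.25·(-0.160342) = 0.1203.

0.1203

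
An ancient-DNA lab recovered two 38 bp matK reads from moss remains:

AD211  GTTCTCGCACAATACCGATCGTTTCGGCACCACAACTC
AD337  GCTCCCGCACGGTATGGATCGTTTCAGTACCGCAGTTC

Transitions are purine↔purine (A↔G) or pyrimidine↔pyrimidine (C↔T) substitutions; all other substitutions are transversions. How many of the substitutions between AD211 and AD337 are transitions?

10

The sequences differ at positions 2 (T/C, transition), 5 (T/C, transition), 11 (A/G, transition), 12 (A/G, transition), 15 (C/T, transition), 16 (C/G, transversion), 26 (G/A, transition), 28 (C/T, transition), 32 (A/G, transition), 35 (A/G, transition), 36 (C/T, transition).
Of the 11 differences, 10 transitions and 1 transversion, so the answer is 10.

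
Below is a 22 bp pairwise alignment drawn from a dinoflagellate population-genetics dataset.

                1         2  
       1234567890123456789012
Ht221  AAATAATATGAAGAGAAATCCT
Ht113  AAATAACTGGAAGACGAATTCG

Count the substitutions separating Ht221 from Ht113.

Mismatches occur at site 7 (T↔C), site 8 (A↔T), site 9 (T↔G), site 15 (G↔C), site 16 (A↔G), site 20 (C↔T), site 22 (T↔G).
That gives 7 mismatches out of 22 aligned sites, so the Hamming distance is 7.

7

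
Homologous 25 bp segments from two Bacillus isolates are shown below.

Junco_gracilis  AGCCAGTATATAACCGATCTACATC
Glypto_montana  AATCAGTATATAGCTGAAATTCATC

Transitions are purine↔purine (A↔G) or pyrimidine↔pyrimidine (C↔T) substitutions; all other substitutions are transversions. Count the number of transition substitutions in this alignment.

4

Mismatches occur at site 2 (G↔A, transition), site 3 (C↔T, transition), site 13 (A↔G, transition), site 15 (C↔T, transition), site 18 (T↔A, transversion), site 19 (C↔A, transversion), site 21 (A↔T, transversion).
Of the 7 differences, 4 transitions and 3 transversions, so the answer is 4.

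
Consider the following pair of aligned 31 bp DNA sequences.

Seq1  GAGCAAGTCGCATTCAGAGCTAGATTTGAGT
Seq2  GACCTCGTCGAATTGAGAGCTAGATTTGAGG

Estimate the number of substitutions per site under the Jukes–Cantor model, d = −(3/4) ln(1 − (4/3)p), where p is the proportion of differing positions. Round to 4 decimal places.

0.2239

Mismatches occur at site 3 (G/C), site 5 (A/T), site 6 (A/C), site 11 (C/A), site 15 (C/G), site 31 (T/G).
p = 6/31 = 0.193548.
d = −0.75 · ln(1 − (4/3)·0.193548) = −0.75 · ln(0.741936) = −0.75 · (-0.298492) = 0.2239.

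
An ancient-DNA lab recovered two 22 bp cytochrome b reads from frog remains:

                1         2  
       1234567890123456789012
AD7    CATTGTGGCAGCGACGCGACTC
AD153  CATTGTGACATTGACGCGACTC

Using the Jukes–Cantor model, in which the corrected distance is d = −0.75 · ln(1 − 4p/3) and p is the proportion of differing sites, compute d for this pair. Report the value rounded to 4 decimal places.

Differing sites — 8:G/A; 11:G/T; 12:C/T.
p = 3/22 = 0.136364.
d = −0.75 · ln(1 − (4/3)·0.136364) = −0.75 · ln(0.818181) = −0.75 · (-0.200672) = 0.1505.

0.1505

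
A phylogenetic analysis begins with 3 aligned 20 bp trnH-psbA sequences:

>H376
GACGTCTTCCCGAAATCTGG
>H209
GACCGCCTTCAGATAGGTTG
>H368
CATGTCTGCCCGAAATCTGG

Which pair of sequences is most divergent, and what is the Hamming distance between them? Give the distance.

Pairwise Hamming distances:
  H376 vs H209: 9
  H376 vs H368: 3
  H209 vs H368: 12
The largest is 12, between H209 and H368.

12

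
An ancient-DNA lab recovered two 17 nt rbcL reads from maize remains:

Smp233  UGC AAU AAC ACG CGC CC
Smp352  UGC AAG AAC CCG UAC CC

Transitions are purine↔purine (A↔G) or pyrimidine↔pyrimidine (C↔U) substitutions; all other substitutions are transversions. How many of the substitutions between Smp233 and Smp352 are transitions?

Differing sites — 6:U/G (Tv); 10:A/C (Tv); 13:C/U (Ti); 14:G/A (Ti).
Of the 4 differences, 2 transitions and 2 transversions, so the answer is 2.

2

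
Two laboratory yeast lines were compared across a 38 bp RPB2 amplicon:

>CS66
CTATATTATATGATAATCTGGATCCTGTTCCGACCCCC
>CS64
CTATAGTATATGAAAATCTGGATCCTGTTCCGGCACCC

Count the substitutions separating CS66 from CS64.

Mismatches occur at site 6 (T↔G), site 14 (T↔A), site 33 (A↔G), site 35 (C↔A).
That gives 4 mismatches out of 38 aligned sites, so the Hamming distance is 4.

4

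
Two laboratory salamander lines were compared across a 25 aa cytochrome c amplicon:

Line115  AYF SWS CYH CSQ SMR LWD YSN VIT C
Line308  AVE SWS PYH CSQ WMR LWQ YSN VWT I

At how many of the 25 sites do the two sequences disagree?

7

Differing sites — 2:Y/V; 3:F/E; 7:C/P; 13:S/W; 18:D/Q; 23:I/W; 25:C/I.
That gives 7 mismatches out of 25 aligned sites, so the Hamming distance is 7.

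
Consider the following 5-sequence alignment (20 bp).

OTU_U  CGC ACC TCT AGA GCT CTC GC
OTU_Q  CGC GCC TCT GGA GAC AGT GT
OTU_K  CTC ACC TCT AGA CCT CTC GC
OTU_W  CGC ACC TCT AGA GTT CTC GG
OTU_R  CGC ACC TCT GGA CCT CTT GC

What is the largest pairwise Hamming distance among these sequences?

10

Pairwise Hamming distances:
  OTU_U vs OTU_Q: 8
  OTU_U vs OTU_K: 2
  OTU_U vs OTU_W: 2
  OTU_U vs OTU_R: 3
  OTU_Q vs OTU_K: 10
  OTU_Q vs OTU_W: 8
  OTU_Q vs OTU_R: 7
  OTU_K vs OTU_W: 4
  OTU_K vs OTU_R: 3
  OTU_W vs OTU_R: 5
The largest is 10, between OTU_Q and OTU_K.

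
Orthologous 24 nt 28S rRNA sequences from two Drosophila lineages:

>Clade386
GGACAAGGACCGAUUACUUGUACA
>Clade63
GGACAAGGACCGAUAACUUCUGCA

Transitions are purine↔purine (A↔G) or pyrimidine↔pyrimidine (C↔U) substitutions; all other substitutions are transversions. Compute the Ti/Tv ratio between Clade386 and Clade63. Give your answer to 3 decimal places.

0.500

Differing sites — 15:U/A (Tv); 20:G/C (Tv); 22:A/G (Ti).
Of the 3 differences, 1 transition and 2 transversions, so Ti/Tv = 1/2 = 0.500.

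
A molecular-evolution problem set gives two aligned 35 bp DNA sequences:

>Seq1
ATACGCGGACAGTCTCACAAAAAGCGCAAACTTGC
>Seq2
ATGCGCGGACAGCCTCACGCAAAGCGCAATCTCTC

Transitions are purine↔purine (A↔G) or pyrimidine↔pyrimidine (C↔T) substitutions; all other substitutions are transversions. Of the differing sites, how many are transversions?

The sequences differ at positions 3 (A/G, transition), 13 (T/C, transition), 19 (A/G, transition), 20 (A/C, transversion), 30 (A/T, transversion), 33 (T/C, transition), 34 (G/T, transversion).
Of the 7 differences, 4 transitions and 3 transversions, so the answer is 3.

3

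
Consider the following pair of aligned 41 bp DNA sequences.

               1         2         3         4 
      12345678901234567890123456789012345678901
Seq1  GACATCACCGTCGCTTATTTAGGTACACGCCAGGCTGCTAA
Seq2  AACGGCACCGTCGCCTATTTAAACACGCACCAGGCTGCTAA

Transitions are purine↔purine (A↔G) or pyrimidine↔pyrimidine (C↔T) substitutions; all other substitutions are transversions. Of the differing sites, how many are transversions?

1

The sequences differ at positions 1 (G/A, transition), 4 (A/G, transition), 5 (T/G, transversion), 15 (T/C, transition), 22 (G/A, transition), 23 (G/A, transition), 24 (T/C, transition), 27 (A/G, transition), 29 (G/A, transition).
Of the 9 differences, 8 transitions and 1 transversion, so the answer is 1.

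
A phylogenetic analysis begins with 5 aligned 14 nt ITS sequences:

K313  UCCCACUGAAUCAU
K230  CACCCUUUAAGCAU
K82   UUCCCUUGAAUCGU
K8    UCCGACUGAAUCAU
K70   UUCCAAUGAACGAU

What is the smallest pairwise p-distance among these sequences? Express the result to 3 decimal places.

0.071

Pairwise Hamming distances:
  K313 vs K230: 6
  K313 vs K82: 4
  K313 vs K8: 1
  K313 vs K70: 4
  K230 vs K82: 5
  K230 vs K8: 7
  K230 vs K70: 7
  K82 vs K8: 5
  K82 vs K70: 5
  K8 vs K70: 5
The smallest is 1 mismatch, between K313 and K8; p = 1/14 = 0.071.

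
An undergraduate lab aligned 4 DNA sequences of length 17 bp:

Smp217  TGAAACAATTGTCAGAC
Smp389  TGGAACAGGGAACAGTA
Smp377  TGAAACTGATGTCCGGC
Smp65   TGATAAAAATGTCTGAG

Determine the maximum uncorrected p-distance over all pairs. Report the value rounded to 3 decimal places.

0.647

Pairwise Hamming distances:
  Smp217 vs Smp389: 8
  Smp217 vs Smp377: 5
  Smp217 vs Smp65: 5
  Smp389 vs Smp377: 9
  Smp389 vs Smp65: 11
  Smp377 vs Smp65: 7
The largest is 11 mismatches, between Smp389 and Smp65; p = 11/17 = 0.647.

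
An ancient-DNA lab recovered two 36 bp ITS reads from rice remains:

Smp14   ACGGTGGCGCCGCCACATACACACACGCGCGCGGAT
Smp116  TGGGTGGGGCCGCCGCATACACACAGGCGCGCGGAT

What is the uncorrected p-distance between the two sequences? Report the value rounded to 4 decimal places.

0.1389

Differing sites — 1:A/T; 2:C/G; 8:C/G; 15:A/G; 26:C/G.
There are 5 differences over 36 sites, so p = 5/36 = 0.1389.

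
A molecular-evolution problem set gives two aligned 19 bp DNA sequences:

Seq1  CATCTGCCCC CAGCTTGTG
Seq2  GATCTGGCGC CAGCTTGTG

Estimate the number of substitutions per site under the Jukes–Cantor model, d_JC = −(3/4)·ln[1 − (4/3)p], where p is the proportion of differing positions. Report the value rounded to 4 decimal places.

The sequences differ at positions 1 (C/G), 7 (C/G), 9 (C/G).
p = 3/19 = 0.157895.
d = −0.75 · ln(1 − (4/3)·0.157895) = −0.75 · ln(0.789473) = −0.75 · (-0.236390) = 0.1773.

0.1773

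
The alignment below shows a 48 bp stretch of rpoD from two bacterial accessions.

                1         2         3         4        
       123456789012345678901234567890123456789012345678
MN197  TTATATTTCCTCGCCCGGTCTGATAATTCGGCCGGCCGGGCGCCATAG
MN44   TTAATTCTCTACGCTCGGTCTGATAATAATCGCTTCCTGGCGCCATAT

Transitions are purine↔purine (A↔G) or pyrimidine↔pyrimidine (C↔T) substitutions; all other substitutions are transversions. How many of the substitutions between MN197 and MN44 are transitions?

3

The sequences differ at positions 4 (T/A, transversion), 5 (A/T, transversion), 7 (T/C, transition), 10 (C/T, transition), 11 (T/A, transversion), 15 (C/T, transition), 28 (T/A, transversion), 29 (C/A, transversion), 30 (G/T, transversion), 31 (G/C, transversion), 32 (C/G, transversion), 34 (G/T, transversion), 35 (G/T, transversion), 38 (G/T, transversion), 48 (G/T, transversion).
Of the 15 differences, 3 transitions and 12 transversions, so the answer is 3.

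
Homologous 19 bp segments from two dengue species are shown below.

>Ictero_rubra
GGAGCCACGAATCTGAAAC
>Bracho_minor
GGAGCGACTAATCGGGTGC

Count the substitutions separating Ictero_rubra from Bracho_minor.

6

Mismatches occur at site 6 (C↔G), site 9 (G↔T), site 14 (T↔G), site 16 (A↔G), site 17 (A↔T), site 18 (A↔G).
That gives 6 mismatches out of 19 aligned sites, so the Hamming distance is 6.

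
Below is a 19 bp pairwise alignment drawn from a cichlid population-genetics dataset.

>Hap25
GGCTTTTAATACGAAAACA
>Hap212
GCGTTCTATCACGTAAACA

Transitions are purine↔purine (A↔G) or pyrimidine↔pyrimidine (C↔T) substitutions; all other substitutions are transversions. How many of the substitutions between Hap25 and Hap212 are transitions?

Mismatches occur at site 2 (G↔C, transversion), site 3 (C↔G, transversion), site 6 (T↔C, transition), site 9 (A↔T, transversion), site 10 (T↔C, transition), site 14 (A↔T, transversion).
Of the 6 differences, 2 transitions and 4 transversions, so the answer is 2.

2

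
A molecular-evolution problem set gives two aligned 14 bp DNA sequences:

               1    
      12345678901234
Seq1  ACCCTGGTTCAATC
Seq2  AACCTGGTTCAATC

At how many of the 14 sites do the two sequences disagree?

Differing sites — 2:C/A.
That gives 1 mismatch out of 14 aligned sites, so the Hamming distance is 1.

1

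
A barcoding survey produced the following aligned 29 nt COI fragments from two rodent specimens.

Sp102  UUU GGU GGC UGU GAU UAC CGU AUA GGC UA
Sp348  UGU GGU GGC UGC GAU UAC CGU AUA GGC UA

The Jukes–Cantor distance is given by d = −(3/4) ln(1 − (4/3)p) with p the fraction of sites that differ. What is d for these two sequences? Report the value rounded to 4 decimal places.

The sequences differ at positions 2 (U/G), 12 (U/C).
p = 2/29 = 0.068966.
d = −0.75 · ln(1 − (4/3)·0.068966) = −0.75 · ln(0.908045) = −0.75 · (-0.096461) = 0.0723.

0.0723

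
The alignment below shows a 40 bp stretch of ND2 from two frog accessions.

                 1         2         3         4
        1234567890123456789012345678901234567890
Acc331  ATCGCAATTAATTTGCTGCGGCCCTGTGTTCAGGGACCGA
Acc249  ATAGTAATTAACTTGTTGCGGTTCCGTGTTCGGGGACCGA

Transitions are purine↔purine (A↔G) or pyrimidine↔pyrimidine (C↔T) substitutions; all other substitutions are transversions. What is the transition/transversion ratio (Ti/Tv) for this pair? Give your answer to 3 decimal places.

The sequences differ at positions 3 (C/A, transversion), 5 (C/T, transition), 12 (T/C, transition), 16 (C/T, transition), 22 (C/T, transition), 23 (C/T, transition), 25 (T/C, transition), 32 (A/G, transition).
Of the 8 differences, 7 transitions and 1 transversion, so Ti/Tv = 7/1 = 7.000.

7.000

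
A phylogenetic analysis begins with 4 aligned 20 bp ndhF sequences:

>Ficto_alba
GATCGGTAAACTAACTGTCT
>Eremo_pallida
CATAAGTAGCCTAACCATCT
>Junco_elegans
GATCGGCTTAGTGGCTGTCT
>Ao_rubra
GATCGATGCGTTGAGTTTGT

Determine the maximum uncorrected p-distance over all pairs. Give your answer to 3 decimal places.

0.650

Pairwise Hamming distances:
  Ficto_alba vs Eremo_pallida: 7
  Ficto_alba vs Junco_elegans: 6
  Ficto_alba vs Ao_rubra: 9
  Eremo_pallida vs Junco_elegans: 12
  Eremo_pallida vs Ao_rubra: 13
  Junco_elegans vs Ao_rubra: 10
The largest is 13 mismatches, between Eremo_pallida and Ao_rubra; p = 13/20 = 0.650.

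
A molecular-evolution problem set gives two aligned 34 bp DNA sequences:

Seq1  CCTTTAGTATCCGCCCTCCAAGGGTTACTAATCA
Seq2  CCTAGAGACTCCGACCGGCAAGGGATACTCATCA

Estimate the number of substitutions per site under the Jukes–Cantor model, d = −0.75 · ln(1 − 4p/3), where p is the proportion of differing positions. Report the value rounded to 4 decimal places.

Differing sites — 4:T/A; 5:T/G; 8:T/A; 9:A/C; 14:C/A; 17:T/G; 18:C/G; 25:T/A; 30:A/C.
p = 9/34 = 0.264706.
d = −0.75 · ln(1 − (4/3)·0.264706) = −0.75 · ln(0.647059) = −0.75 · (-0.435318) = 0.3265.

0.3265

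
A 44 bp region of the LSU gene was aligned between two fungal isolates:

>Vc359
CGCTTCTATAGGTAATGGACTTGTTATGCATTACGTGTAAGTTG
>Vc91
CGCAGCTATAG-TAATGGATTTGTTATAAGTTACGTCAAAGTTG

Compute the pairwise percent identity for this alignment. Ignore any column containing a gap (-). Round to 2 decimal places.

81.40%

Excluding the 1 gap column leaves 43 comparable sites.
Differing sites — 4:T/A; 5:T/G; 20:C/T; 28:G/A; 29:C/A; 30:A/G; 37:G/C; 38:T/A.
35 of the 43 comparable sites match, so the percent identity is 35/43 × 100 = 81.40%.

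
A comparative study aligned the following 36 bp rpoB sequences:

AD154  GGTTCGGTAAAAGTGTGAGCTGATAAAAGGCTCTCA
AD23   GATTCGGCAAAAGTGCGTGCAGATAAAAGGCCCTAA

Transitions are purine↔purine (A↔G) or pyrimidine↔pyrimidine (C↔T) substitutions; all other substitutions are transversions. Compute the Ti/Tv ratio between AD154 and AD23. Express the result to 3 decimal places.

1.333

Mismatches occur at site 2 (G↔A, transition), site 8 (T↔C, transition), site 16 (T↔C, transition), site 18 (A↔T, transversion), site 21 (T↔A, transversion), site 32 (T↔C, transition), site 35 (C↔A, transversion).
Of the 7 differences, 4 transitions and 3 transversions, so Ti/Tv = 4/3 = 1.333.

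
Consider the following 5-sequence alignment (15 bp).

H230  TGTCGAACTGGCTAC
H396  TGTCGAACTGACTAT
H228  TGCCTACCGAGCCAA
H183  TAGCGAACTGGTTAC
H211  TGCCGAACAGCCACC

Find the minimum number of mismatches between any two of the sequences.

2

Pairwise Hamming distances:
  H230 vs H396: 2
  H230 vs H228: 7
  H230 vs H183: 3
  H230 vs H211: 5
  H396 vs H228: 8
  H396 vs H183: 5
  H396 vs H211: 6
  H228 vs H183: 9
  H228 vs H211: 8
  H183 vs H211: 7
The smallest is 2, between H230 and H396.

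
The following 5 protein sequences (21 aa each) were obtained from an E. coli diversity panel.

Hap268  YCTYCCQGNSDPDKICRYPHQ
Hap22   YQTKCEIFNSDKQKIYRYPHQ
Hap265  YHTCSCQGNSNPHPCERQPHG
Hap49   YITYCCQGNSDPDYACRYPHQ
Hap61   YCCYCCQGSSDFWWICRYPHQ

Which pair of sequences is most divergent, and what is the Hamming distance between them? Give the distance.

14

Pairwise Hamming distances:
  Hap268 vs Hap22: 8
  Hap268 vs Hap265: 10
  Hap268 vs Hap49: 3
  Hap268 vs Hap61: 5
  Hap22 vs Hap265: 14
  Hap22 vs Hap49: 10
  Hap22 vs Hap61: 11
  Hap265 vs Hap49: 10
  Hap265 vs Hap61: 13
  Hap49 vs Hap61: 7
The largest is 14, between Hap22 and Hap265.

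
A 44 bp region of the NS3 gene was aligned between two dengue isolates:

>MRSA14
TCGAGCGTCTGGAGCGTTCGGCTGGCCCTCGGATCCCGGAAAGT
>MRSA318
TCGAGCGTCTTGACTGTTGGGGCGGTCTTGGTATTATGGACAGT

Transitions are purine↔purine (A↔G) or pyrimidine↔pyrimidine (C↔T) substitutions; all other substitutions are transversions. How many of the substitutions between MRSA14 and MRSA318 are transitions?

Mismatches occur at site 11 (G↔T, transversion), site 14 (G↔C, transversion), site 15 (C↔T, transition), site 19 (C↔G, transversion), site 22 (C↔G, transversion), site 23 (T↔C, transition), site 26 (C↔T, transition), site 28 (C↔T, transition), site 30 (C↔G, transversion), site 32 (G↔T, transversion), site 35 (C↔T, transition), site 36 (C↔A, transversion), site 37 (C↔T, transition), site 41 (A↔C, transversion).
Of the 14 differences, 6 transitions and 8 transversions, so the answer is 6.

6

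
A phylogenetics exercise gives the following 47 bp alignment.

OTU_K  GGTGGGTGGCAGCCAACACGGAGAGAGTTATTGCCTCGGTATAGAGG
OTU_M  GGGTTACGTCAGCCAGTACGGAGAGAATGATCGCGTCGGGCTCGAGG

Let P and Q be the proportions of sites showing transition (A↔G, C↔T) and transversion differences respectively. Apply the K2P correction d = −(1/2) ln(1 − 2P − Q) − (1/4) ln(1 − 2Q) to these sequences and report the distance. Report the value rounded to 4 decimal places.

0.4167

Mismatches occur at site 3 (T→G, transversion), site 4 (G→T, transversion), site 5 (G→T, transversion), site 6 (G→A, transition), site 7 (T→C, transition), site 9 (G→T, transversion), site 16 (A→G, transition), site 17 (C→T, transition), site 27 (G→A, transition), site 29 (T→G, transversion), site 32 (T→C, transition), site 35 (C→G, transversion), site 40 (T→G, transversion), site 41 (A→C, transversion), site 43 (A→C, transversion).
Of the 15 differences, 6 transitions and 9 transversions over 47 sites: P = 6/47 = 0.127660, Q = 9/47 = 0.191489.
d = −0.5·ln(0.553191) − 0.25·ln(0.617022) = −0.5·(-0.592052) − 0.25·(-0.482851) = 0.4167.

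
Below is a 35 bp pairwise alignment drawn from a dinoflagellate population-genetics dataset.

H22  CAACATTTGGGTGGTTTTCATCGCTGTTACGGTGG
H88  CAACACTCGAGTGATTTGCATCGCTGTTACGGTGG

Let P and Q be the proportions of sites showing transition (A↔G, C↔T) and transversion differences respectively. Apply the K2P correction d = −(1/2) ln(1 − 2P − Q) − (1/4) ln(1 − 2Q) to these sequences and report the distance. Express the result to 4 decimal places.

Differing sites — 6:T/C (Ti); 8:T/C (Ti); 10:G/A (Ti); 14:G/A (Ti); 18:T/G (Tv).
Of the 5 differences, 4 transitions and 1 transversion over 35 sites: P = 4/35 = 0.114286, Q = 1/35 = 0.028571.
d = −0.5·ln(0.742857) − 0.25·ln(0.942858) = −0.5·(-0.297252) − 0.25·(-0.058840) = 0.1633.

0.1633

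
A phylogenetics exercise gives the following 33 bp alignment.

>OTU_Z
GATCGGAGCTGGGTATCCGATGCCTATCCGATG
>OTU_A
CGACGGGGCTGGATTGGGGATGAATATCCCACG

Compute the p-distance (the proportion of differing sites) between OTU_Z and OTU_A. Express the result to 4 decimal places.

0.3939

Mismatches occur at site 1 (G/C), site 2 (A/G), site 3 (T/A), site 7 (A/G), site 13 (G/A), site 15 (A/T), site 16 (T/G), site 17 (C/G), site 18 (C/G), site 23 (C/A), site 24 (C/A), site 30 (G/C), site 32 (T/C).
There are 13 differences over 33 sites, so p = 13/33 = 0.3939.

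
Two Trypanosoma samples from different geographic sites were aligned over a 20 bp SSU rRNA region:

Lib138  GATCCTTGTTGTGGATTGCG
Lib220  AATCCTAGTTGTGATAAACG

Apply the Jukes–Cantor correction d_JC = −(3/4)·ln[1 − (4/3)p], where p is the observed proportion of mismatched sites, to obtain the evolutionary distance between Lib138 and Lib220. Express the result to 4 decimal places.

0.4715

Mismatches occur at site 1 (G↔A), site 7 (T↔A), site 14 (G↔A), site 15 (A↔T), site 16 (T↔A), site 17 (T↔A), site 18 (G↔A).
p = 7/20 = 0.350000.
d = −0.75 · ln(1 − (4/3)·0.350000) = −0.75 · ln(0.533333) = −0.75 · (-0.628609) = 0.4715.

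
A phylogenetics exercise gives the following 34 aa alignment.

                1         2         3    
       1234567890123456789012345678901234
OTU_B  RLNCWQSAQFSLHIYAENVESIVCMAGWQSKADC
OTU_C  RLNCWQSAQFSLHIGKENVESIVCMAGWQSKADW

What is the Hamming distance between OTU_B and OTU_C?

Differing sites — 15:Y/G; 16:A/K; 34:C/W.
That gives 3 mismatches out of 34 aligned sites, so the Hamming distance is 3.

3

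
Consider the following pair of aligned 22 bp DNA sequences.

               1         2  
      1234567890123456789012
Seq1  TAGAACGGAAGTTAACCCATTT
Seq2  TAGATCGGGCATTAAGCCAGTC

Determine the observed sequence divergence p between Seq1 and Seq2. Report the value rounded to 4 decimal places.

Differing sites — 5:A/T; 9:A/G; 10:A/C; 11:G/A; 16:C/G; 20:T/G; 22:T/C.
There are 7 differences over 22 sites, so p = 7/22 = 0.3182.

0.3182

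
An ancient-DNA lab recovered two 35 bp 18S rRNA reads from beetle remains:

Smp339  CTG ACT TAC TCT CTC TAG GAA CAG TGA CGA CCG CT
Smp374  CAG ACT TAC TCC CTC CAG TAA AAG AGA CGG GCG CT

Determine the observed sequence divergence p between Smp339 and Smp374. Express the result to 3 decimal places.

The sequences differ at positions 2 (T/A), 12 (T/C), 16 (T/C), 19 (G/T), 22 (C/A), 25 (T/A), 30 (A/G), 31 (C/G).
There are 8 differences over 35 sites, so p = 8/35 = 0.229.

0.229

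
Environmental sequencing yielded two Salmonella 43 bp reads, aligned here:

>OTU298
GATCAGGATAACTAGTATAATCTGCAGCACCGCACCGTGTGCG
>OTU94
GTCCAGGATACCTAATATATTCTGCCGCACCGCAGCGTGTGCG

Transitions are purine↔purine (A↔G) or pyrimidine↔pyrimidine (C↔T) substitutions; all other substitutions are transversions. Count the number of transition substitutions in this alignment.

2

Mismatches occur at site 2 (A/T, transversion), site 3 (T/C, transition), site 11 (A/C, transversion), site 15 (G/A, transition), site 20 (A/T, transversion), site 26 (A/C, transversion), site 35 (C/G, transversion).
Of the 7 differences, 2 transitions and 5 transversions, so the answer is 2.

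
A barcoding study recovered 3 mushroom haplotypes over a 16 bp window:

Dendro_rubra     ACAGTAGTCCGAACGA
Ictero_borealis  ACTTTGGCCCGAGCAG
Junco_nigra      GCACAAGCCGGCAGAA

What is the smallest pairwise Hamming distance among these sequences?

Pairwise Hamming distances:
  Dendro_rubra vs Ictero_borealis: 7
  Dendro_rubra vs Junco_nigra: 8
  Ictero_borealis vs Junco_nigra: 10
The smallest is 7, between Dendro_rubra and Ictero_borealis.

7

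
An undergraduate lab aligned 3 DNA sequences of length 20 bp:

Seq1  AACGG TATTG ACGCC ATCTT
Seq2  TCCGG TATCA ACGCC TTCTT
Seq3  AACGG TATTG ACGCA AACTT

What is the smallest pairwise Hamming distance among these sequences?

2

Pairwise Hamming distances:
  Seq1 vs Seq2: 5
  Seq1 vs Seq3: 2
  Seq2 vs Seq3: 7
The smallest is 2, between Seq1 and Seq3.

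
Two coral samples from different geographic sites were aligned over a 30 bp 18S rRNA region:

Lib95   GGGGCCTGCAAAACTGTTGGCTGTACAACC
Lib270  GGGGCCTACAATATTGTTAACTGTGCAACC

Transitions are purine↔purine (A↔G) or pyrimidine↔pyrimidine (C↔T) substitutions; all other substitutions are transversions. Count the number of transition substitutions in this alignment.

Differing sites — 8:G/A (Ti); 12:A/T (Tv); 14:C/T (Ti); 19:G/A (Ti); 20:G/A (Ti); 25:A/G (Ti).
Of the 6 differences, 5 transitions and 1 transversion, so the answer is 5.

5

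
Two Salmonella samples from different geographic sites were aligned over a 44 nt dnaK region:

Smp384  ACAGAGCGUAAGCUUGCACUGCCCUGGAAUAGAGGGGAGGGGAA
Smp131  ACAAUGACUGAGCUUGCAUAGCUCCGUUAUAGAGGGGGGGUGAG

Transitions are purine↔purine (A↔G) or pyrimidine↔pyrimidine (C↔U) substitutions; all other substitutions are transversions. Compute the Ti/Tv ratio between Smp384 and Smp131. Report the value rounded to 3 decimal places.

1.000

The sequences differ at positions 4 (G/A, transition), 5 (A/U, transversion), 7 (C/A, transversion), 8 (G/C, transversion), 10 (A/G, transition), 19 (C/U, transition), 20 (U/A, transversion), 23 (C/U, transition), 25 (U/C, transition), 27 (G/U, transversion), 28 (A/U, transversion), 38 (A/G, transition), 41 (G/U, transversion), 44 (A/G, transition).
Of the 14 differences, 7 transitions and 7 transversions, so Ti/Tv = 7/7 = 1.000.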